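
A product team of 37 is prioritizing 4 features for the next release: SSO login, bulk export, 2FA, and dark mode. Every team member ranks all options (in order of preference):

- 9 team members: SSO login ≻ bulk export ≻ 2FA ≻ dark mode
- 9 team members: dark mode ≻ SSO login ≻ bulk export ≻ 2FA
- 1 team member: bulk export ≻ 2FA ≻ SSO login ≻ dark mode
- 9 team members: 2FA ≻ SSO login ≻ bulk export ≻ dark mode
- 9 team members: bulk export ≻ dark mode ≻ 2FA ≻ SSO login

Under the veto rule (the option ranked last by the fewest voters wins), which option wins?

Last-place votes: SSO login 9, bulk export 0, 2FA 9, dark mode 19.
bulk export is ranked last by the fewest voters, so bulk export wins.

bulk export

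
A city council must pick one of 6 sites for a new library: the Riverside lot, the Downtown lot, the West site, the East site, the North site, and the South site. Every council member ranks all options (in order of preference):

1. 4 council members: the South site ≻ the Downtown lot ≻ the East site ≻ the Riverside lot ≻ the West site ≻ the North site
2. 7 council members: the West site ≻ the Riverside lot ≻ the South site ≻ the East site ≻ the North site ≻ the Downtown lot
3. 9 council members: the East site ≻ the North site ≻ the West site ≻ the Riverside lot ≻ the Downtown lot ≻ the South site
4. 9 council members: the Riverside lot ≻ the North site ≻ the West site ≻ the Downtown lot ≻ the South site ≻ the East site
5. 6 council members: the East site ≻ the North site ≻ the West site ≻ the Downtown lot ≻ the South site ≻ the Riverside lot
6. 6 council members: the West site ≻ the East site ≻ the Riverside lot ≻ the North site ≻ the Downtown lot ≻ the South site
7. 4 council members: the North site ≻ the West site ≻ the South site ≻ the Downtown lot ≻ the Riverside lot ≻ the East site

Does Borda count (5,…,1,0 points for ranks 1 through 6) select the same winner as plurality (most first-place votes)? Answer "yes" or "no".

no

Borda — scores: the Riverside lot 121, the Downtown lot 69, the West site 157, the East site 125, the North site 135, the South site 68. Winner: the West site.
Plurality — first-place votes: the Riverside lot 9, the Downtown lot 0, the West site 13, the East site 15, the North site 4, the South site 4. Winner: the East site.
The two methods disagree.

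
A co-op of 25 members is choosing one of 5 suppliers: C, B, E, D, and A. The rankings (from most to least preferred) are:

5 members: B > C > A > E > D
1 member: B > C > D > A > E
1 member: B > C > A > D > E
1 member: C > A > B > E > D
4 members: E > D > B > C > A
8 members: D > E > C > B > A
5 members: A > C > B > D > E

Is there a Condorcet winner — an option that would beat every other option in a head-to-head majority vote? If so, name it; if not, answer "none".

C vs B: 14–11 for C.
C vs E: 13–12 for C.
C vs D: 13–12 for C.
C vs A: 20–5 for C.
C beats every other option head-to-head.

C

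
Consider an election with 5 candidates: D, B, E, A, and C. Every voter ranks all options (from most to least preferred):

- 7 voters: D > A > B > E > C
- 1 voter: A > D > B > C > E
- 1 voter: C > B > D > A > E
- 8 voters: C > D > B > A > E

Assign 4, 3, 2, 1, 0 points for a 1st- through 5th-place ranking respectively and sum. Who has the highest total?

D: 7·4 + 1·3 + 1·2 + 8·3 = 57
B: 7·2 + 1·2 + 1·3 + 8·2 = 35
E: 7·1 + 1·0 + 1·0 + 8·0 = 7
A: 7·3 + 1·4 + 1·1 + 8·1 = 34
C: 7·0 + 1·1 + 1·4 + 8·4 = 37
D has the highest Borda score (57).

D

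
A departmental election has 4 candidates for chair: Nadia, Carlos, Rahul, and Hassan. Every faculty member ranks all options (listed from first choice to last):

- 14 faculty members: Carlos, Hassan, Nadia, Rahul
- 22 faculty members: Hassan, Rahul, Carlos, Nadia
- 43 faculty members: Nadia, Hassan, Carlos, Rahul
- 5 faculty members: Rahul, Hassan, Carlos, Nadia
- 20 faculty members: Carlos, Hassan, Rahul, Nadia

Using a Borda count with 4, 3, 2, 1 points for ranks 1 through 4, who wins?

Hassan

Nadia: 14·2 + 22·1 + 43·4 + 5·1 + 20·1 = 247
Carlos: 14·4 + 22·2 + 43·2 + 5·2 + 20·4 = 276
Rahul: 14·1 + 22·3 + 43·1 + 5·4 + 20·2 = 183
Hassan: 14·3 + 22·4 + 43·3 + 5·3 + 20·3 = 334
Hassan has the highest Borda score (334).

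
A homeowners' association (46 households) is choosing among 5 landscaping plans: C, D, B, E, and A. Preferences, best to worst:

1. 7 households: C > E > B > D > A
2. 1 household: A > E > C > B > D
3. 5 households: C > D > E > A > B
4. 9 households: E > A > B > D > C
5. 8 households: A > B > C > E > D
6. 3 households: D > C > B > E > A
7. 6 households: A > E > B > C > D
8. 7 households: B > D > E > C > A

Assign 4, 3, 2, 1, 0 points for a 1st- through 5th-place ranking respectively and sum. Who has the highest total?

E

C: 7·4 + 1·2 + 5·4 + 9·0 + 8·2 + 3·3 + 6·1 + 7·1 = 88
D: 7·1 + 1·0 + 5·3 + 9·1 + 8·0 + 3·4 + 6·0 + 7·3 = 64
B: 7·2 + 1·1 + 5·0 + 9·2 + 8·3 + 3·2 + 6·2 + 7·4 = 103
E: 7·3 + 1·3 + 5·2 + 9·4 + 8·1 + 3·1 + 6·3 + 7·2 = 113
A: 7·0 + 1·4 + 5·1 + 9·3 + 8·4 + 3·0 + 6·4 + 7·0 = 92
E has the highest Borda score (113).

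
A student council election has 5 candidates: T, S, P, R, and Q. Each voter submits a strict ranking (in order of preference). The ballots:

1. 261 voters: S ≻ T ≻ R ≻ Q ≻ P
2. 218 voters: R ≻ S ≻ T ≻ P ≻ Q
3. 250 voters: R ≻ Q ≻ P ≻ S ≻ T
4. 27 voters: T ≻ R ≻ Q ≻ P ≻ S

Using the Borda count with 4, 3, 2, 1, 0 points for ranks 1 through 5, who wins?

R

T: 261·3 + 218·2 + 250·0 + 27·4 = 1327
S: 261·4 + 218·3 + 250·1 + 27·0 = 1948
P: 261·0 + 218·1 + 250·2 + 27·1 = 745
R: 261·2 + 218·4 + 250·4 + 27·3 = 2475
Q: 261·1 + 218·0 + 250·3 + 27·2 = 1065
R has the highest Borda score (2475).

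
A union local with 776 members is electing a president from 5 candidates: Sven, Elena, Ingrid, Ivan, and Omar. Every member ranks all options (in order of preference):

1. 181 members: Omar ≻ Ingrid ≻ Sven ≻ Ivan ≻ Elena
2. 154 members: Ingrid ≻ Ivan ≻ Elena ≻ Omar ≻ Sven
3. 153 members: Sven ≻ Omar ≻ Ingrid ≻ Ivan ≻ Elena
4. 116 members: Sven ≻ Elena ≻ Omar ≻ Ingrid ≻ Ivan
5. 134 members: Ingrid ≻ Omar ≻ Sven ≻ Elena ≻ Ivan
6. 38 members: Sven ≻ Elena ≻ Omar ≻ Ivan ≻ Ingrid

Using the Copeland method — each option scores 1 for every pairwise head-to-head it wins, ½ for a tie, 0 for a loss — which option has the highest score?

Omar

Sven: beats Elena and Ivan; loses to Ingrid and Omar → score 2.
Elena: loses to Sven, Ingrid, Ivan, and Omar → score 0.
Ingrid: beats Sven, Elena, and Ivan; loses to Omar → score 3.
Ivan: beats Elena; loses to Sven, Ingrid, and Omar → score 1.
Omar: beats Sven, Elena, Ingrid, and Ivan → score 4.
Omar has the best pairwise record.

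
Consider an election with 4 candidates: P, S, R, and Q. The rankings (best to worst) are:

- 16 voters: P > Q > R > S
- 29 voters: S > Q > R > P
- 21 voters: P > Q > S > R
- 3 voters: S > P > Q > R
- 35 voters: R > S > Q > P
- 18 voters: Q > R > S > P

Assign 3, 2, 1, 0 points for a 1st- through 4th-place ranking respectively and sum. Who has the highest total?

Q

P: 16·3 + 29·0 + 21·3 + 3·2 + 35·0 + 18·0 = 117
S: 16·0 + 29·3 + 21·1 + 3·3 + 35·2 + 18·1 = 205
R: 16·1 + 29·1 + 21·0 + 3·0 + 35·3 + 18·2 = 186
Q: 16·2 + 29·2 + 21·2 + 3·1 + 35·1 + 18·3 = 224
Q has the highest Borda score (224).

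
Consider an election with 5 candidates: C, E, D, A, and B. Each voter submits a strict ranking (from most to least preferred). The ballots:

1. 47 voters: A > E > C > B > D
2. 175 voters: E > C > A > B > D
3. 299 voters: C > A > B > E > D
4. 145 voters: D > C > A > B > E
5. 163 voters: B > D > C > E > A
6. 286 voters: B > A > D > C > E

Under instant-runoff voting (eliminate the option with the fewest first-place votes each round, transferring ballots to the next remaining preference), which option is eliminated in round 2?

Round 1: C 299, E 175, D 145, A 47, B 449. Eliminate A.
Round 2: C 299, E 222, D 145, B 449. Eliminate D.

D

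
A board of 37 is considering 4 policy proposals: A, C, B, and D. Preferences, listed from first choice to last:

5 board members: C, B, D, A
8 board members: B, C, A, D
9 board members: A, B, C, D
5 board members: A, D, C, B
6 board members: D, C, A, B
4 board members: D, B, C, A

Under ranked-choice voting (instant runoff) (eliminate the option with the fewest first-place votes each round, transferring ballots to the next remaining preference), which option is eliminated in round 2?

D

Round 1: A 14, C 5, B 8, D 10. Eliminate C.
Round 2: A 14, B 13, D 10. Eliminate D.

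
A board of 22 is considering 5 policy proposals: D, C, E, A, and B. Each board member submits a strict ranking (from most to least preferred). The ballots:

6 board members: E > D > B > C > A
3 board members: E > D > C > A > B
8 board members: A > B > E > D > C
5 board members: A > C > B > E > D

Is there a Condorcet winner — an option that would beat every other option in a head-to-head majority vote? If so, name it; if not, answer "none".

A

A vs D: 13–9 for A.
A vs C: 13–9 for A.
A vs E: 13–9 for A.
A vs B: 16–6 for A.
A beats every other option head-to-head.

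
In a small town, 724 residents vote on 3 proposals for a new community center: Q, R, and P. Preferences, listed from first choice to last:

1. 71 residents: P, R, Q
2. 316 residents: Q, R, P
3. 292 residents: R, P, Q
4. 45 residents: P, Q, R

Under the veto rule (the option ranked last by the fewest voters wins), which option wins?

R

Last-place votes: Q 363, R 45, P 316.
R is ranked last by the fewest voters, so R wins.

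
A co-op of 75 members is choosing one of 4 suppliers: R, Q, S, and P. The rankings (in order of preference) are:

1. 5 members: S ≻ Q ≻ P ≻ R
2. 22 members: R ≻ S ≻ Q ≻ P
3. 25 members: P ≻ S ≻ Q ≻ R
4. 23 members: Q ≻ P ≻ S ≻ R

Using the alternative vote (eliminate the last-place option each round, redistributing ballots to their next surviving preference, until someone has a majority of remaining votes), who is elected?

Round 1: R 22, Q 23, S 5, P 25. Eliminate S.
Round 2: R 22, Q 28, P 25. Eliminate R.
Round 3: Q 50, P 25. Q has a majority.

Q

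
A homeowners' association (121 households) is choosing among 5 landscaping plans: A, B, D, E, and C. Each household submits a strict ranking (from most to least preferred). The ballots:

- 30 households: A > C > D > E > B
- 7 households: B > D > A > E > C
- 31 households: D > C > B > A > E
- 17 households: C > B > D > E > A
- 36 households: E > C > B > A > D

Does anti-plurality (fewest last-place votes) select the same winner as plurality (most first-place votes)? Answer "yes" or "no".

no

Anti-plurality — last-place votes: A 17, B 30, D 36, E 31, C 7. Winner: C.
Plurality — first-place votes: A 30, B 7, D 31, E 36, C 17. Winner: E.
The two methods disagree.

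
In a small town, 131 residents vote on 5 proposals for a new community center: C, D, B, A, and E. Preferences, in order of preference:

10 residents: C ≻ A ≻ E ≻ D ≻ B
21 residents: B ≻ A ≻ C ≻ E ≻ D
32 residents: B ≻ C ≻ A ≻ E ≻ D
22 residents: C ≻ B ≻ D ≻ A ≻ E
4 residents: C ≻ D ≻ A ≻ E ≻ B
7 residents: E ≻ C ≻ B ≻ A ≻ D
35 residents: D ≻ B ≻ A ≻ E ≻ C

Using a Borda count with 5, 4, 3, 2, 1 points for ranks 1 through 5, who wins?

C: 10·5 + 21·3 + 32·4 + 22·5 + 4·5 + 7·4 + 35·1 = 434
D: 10·2 + 21·1 + 32·1 + 22·3 + 4·4 + 7·1 + 35·5 = 337
B: 10·1 + 21·5 + 32·5 + 22·4 + 4·1 + 7·3 + 35·4 = 528
A: 10·4 + 21·4 + 32·3 + 22·2 + 4·3 + 7·2 + 35·3 = 395
E: 10·3 + 21·2 + 32·2 + 22·1 + 4·2 + 7·5 + 35·2 = 271
B has the highest Borda score (528).

B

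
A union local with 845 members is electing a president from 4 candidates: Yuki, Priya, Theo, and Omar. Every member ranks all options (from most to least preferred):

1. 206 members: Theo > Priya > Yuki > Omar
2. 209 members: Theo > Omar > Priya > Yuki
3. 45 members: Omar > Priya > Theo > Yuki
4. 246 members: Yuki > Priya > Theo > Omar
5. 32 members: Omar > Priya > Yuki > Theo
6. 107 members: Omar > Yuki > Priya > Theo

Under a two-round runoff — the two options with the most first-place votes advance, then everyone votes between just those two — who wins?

Theo

Round 1 first-place votes: Yuki 246, Priya 0, Theo 415, Omar 184.
Theo and Yuki advance.
Runoff: Theo is preferred to Yuki by 460 voters; Yuki by 385.
Theo wins the runoff.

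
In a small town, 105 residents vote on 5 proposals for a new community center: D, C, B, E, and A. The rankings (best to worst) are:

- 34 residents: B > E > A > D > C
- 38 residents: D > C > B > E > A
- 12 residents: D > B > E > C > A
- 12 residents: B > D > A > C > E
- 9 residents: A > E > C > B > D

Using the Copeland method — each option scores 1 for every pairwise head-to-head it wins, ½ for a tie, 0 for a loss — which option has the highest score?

D: beats C, E, and A; loses to B → score 3.
C: loses to D, B, E, and A → score 0.
B: beats D, C, E, and A → score 4.
E: beats C and A; loses to D and B → score 2.
A: beats C; loses to D, B, and E → score 1.
B has the best pairwise record.

B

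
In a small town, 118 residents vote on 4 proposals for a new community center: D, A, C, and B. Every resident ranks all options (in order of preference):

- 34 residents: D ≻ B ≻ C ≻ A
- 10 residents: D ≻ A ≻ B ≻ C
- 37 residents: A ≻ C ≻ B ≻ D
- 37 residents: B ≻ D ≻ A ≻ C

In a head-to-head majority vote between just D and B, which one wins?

B

Voters preferring D to B: 44; preferring B to D: 74.
B wins the head-to-head.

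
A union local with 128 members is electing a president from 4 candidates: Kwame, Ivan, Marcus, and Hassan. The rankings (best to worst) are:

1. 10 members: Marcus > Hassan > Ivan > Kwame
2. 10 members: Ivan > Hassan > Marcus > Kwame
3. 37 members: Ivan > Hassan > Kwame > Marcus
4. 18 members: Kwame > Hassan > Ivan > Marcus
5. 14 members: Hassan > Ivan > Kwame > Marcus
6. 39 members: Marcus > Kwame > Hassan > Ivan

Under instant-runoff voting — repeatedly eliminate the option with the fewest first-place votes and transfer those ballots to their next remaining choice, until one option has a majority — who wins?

Round 1: Kwame 18, Ivan 47, Marcus 49, Hassan 14. Eliminate Hassan.
Round 2: Kwame 18, Ivan 61, Marcus 49. Eliminate Kwame.
Round 3: Ivan 79, Marcus 49. Ivan has a majority.

Ivan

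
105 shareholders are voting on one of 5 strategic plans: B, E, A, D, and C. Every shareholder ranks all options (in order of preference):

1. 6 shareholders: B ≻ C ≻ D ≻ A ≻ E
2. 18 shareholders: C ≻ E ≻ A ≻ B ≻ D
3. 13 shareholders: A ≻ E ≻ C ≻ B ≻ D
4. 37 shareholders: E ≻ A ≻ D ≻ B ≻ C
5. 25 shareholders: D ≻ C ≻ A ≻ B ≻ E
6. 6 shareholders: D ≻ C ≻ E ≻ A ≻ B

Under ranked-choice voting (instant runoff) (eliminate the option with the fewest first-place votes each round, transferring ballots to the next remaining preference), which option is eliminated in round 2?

Round 1: B 6, E 37, A 13, D 31, C 18. Eliminate B.
Round 2: E 37, A 13, D 31, C 24. Eliminate A.

A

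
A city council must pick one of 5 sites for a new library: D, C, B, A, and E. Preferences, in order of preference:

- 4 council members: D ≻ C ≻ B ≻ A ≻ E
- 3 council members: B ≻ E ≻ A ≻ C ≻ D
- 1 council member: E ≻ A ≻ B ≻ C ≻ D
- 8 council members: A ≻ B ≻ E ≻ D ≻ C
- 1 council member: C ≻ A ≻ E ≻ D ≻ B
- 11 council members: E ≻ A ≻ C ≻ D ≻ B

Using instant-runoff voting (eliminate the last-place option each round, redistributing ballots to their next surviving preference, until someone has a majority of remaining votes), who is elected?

E

Round 1: D 4, C 1, B 3, A 8, E 12. Eliminate C.
Round 2: D 4, B 3, A 9, E 12. Eliminate B.
Round 3: D 4, A 9, E 15. E has a majority.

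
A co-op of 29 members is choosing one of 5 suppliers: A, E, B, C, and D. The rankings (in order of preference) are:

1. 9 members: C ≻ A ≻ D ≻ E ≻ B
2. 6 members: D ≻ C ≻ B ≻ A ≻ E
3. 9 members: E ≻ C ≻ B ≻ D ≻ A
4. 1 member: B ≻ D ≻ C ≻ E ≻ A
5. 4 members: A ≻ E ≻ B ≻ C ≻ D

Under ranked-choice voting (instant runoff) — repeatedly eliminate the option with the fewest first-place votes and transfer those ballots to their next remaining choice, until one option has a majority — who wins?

C

Round 1: A 4, E 9, B 1, C 9, D 6. Eliminate B.
Round 2: A 4, E 9, C 9, D 7. Eliminate A.
Round 3: E 13, C 9, D 7. Eliminate D.
Round 4: E 13, C 16. C has a majority.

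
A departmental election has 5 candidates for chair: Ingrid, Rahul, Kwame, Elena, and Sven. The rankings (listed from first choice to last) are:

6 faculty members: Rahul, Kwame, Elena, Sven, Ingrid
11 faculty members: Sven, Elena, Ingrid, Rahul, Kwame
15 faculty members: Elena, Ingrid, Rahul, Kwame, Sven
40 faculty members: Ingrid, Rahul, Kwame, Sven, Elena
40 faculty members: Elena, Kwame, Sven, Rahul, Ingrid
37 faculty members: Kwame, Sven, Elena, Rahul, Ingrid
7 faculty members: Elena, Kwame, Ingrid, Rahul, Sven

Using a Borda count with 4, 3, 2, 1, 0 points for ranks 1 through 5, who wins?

Ingrid: 6·0 + 11·2 + 15·3 + 40·4 + 40·0 + 37·0 + 7·2 = 241
Rahul: 6·4 + 11·1 + 15·2 + 40·3 + 40·1 + 37·1 + 7·1 = 269
Kwame: 6·3 + 11·0 + 15·1 + 40·2 + 40·3 + 37·4 + 7·3 = 402
Elena: 6·2 + 11·3 + 15·4 + 40·0 + 40·4 + 37·2 + 7·4 = 367
Sven: 6·1 + 11·4 + 15·0 + 40·1 + 40·2 + 37·3 + 7·0 = 281
Kwame has the highest Borda score (402).

Kwame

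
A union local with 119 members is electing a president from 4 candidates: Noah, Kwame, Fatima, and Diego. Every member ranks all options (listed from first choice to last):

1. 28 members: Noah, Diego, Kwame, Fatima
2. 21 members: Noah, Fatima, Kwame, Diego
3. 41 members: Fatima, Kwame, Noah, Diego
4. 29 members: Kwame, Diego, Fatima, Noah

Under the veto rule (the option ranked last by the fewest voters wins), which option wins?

Last-place votes: Noah 29, Kwame 0, Fatima 28, Diego 62.
Kwame is ranked last by the fewest voters, so Kwame wins.

Kwame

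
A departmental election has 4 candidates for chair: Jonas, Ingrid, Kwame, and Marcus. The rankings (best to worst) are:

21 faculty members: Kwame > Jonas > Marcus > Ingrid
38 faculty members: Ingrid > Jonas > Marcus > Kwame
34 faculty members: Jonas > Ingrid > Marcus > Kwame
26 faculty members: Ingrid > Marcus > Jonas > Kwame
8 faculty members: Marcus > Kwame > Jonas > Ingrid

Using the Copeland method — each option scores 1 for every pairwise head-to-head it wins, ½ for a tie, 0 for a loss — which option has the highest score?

Jonas: beats Kwame and Marcus; loses to Ingrid → score 2.
Ingrid: beats Jonas, Kwame, and Marcus → score 3.
Kwame: loses to Jonas, Ingrid, and Marcus → score 0.
Marcus: beats Kwame; loses to Jonas and Ingrid → score 1.
Ingrid has the best pairwise record.

Ingrid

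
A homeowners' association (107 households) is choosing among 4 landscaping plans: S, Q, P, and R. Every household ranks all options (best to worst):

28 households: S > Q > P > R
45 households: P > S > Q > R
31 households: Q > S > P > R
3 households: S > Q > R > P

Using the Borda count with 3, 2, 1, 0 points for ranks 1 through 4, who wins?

S: 28·3 + 45·2 + 31·2 + 3·3 = 245
Q: 28·2 + 45·1 + 31·3 + 3·2 = 200
P: 28·1 + 45·3 + 31·1 + 3·0 = 194
R: 28·0 + 45·0 + 31·0 + 3·1 = 3
S has the highest Borda score (245).

S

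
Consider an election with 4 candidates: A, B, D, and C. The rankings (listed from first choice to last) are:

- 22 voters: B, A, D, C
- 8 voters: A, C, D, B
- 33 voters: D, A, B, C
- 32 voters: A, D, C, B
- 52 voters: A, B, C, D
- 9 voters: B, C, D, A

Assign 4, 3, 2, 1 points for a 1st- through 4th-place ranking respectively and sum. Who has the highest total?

A

A: 22·3 + 8·4 + 33·3 + 32·4 + 52·4 + 9·1 = 542
B: 22·4 + 8·1 + 33·2 + 32·1 + 52·3 + 9·4 = 386
D: 22·2 + 8·2 + 33·4 + 32·3 + 52·1 + 9·2 = 358
C: 22·1 + 8·3 + 33·1 + 32·2 + 52·2 + 9·3 = 274
A has the highest Borda score (542).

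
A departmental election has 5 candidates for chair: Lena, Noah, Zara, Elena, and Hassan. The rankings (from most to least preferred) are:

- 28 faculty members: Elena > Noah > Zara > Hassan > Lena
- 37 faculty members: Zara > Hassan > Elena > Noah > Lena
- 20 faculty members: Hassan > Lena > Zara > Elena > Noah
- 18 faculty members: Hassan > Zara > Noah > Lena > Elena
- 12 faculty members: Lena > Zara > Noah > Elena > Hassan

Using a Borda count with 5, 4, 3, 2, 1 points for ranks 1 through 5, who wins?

Zara

Lena: 28·1 + 37·1 + 20·4 + 18·2 + 12·5 = 241
Noah: 28·4 + 37·2 + 20·1 + 18·3 + 12·3 = 296
Zara: 28·3 + 37·5 + 20·3 + 18·4 + 12·4 = 449
Elena: 28·5 + 37·3 + 20·2 + 18·1 + 12·2 = 333
Hassan: 28·2 + 37·4 + 20·5 + 18·5 + 12·1 = 406
Zara has the highest Borda score (449).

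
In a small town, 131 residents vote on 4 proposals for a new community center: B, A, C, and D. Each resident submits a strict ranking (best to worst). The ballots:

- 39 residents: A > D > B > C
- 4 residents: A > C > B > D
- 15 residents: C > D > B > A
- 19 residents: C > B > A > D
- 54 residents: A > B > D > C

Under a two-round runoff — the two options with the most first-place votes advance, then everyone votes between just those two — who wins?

A

Round 1 first-place votes: B 0, A 97, C 34, D 0.
A and C advance.
Runoff: A is preferred to C by 97 voters; C by 34.
A wins the runoff.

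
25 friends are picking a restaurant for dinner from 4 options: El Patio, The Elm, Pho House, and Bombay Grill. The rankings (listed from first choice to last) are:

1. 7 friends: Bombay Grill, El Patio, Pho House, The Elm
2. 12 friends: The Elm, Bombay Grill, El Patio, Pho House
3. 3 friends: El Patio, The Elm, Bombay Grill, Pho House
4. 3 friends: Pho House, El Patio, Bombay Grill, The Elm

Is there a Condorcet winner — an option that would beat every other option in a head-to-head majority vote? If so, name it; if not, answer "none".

Checking pairwise contests:
Bombay Grill beats El Patio 19–6.
El Patio beats The Elm 13–12.
El Patio beats Pho House 22–3.
The Elm beats Bombay Grill 15–10.
Every option loses at least one head-to-head, so there is no Condorcet winner.

none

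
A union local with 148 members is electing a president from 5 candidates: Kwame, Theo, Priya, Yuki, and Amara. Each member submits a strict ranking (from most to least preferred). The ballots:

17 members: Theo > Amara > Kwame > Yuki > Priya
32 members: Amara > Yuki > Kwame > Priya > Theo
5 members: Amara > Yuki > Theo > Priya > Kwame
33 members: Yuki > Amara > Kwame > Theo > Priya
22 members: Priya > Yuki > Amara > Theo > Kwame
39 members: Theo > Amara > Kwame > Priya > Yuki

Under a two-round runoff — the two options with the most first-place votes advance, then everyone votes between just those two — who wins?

Amara

Round 1 first-place votes: Kwame 0, Theo 56, Priya 22, Yuki 33, Amara 37.
Theo and Amara advance.
Runoff: Theo is preferred to Amara by 56 voters; Amara by 92.
Amara wins the runoff.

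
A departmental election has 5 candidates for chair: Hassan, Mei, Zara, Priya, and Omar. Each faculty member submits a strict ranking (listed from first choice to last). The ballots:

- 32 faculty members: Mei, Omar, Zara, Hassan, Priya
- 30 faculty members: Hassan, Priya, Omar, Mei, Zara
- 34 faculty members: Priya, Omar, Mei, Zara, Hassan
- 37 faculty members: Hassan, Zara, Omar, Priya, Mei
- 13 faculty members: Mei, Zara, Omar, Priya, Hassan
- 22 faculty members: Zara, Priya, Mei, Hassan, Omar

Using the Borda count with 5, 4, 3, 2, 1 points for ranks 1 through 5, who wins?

Omar

Hassan: 32·2 + 30·5 + 34·1 + 37·5 + 13·1 + 22·2 = 490
Mei: 32·5 + 30·2 + 34·3 + 37·1 + 13·5 + 22·3 = 490
Zara: 32·3 + 30·1 + 34·2 + 37·4 + 13·4 + 22·5 = 504
Priya: 32·1 + 30·4 + 34·5 + 37·2 + 13·2 + 22·4 = 510
Omar: 32·4 + 30·3 + 34·4 + 37·3 + 13·3 + 22·1 = 526
Omar has the highest Borda score (526).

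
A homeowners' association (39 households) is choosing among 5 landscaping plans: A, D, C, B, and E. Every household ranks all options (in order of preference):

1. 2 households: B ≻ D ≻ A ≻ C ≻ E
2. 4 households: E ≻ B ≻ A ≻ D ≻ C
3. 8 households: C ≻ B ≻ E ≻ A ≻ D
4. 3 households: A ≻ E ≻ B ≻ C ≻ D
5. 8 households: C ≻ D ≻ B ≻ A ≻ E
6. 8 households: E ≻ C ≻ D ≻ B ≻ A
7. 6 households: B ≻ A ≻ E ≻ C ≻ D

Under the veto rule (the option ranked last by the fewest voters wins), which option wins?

Last-place votes: A 8, D 17, C 4, B 0, E 10.
B is ranked last by the fewest voters, so B wins.

B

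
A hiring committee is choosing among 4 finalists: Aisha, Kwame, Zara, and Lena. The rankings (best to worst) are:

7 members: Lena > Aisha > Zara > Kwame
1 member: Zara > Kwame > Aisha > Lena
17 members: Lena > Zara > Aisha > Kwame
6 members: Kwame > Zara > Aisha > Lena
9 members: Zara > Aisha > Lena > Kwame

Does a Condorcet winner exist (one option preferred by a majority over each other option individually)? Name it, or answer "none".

Lena vs Aisha: 24–16 for Lena.
Lena vs Kwame: 33–7 for Lena.
Lena vs Zara: 24–16 for Lena.
Lena beats every other option head-to-head.

Lena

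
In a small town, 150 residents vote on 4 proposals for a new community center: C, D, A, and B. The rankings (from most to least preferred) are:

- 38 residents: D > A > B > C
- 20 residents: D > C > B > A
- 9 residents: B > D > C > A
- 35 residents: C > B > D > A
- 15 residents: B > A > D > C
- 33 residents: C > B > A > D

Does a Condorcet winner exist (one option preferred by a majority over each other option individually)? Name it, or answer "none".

none

Checking pairwise contests:
D beats C 82–68.
B beats D 92–58.
C beats A 97–53.
C beats B 88–62.
Every option loses at least one head-to-head, so there is no Condorcet winner.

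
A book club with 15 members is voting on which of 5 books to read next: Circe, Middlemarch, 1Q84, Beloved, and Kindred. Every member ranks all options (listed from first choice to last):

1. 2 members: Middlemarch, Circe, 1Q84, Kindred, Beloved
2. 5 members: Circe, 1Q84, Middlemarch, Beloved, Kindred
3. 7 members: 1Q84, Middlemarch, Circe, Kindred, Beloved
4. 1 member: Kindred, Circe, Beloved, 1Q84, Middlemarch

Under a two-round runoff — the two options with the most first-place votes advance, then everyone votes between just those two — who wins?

Round 1 first-place votes: Circe 5, Middlemarch 2, 1Q84 7, Beloved 0, Kindred 1.
1Q84 and Circe advance.
Runoff: 1Q84 is preferred to Circe by 7 voters; Circe by 8.
Circe wins the runoff.

Circe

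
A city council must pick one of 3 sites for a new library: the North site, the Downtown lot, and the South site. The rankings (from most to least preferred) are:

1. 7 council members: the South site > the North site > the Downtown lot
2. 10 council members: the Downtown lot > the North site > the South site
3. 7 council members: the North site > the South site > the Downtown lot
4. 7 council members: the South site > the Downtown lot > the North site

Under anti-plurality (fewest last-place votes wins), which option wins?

the North site

Last-place votes: the North site 7, the Downtown lot 14, the South site 10.
the North site is ranked last by the fewest voters, so the North site wins.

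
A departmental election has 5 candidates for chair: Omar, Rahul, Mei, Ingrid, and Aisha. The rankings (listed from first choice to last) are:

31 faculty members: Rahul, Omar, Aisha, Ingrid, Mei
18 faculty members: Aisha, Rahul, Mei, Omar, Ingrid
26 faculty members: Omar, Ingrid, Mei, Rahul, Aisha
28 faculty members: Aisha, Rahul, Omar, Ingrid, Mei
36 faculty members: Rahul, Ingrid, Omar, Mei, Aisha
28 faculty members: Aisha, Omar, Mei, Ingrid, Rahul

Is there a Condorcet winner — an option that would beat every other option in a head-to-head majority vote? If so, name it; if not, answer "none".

Rahul

Rahul vs Omar: 113–54 for Rahul.
Rahul vs Mei: 113–54 for Rahul.
Rahul vs Ingrid: 113–54 for Rahul.
Rahul vs Aisha: 93–74 for Rahul.
Rahul beats every other option head-to-head.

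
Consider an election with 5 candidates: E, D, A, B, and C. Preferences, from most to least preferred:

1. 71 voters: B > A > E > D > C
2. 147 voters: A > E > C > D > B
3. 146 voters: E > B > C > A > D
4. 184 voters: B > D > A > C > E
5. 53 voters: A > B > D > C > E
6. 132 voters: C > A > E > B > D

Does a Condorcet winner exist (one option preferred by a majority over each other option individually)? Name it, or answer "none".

none

Checking pairwise contests:
A beats E 587–146.
E beats D 496–237.
B beats A 401–332.
E beats B 425–308.
A beats C 455–278.
Every option loses at least one head-to-head, so there is no Condorcet winner.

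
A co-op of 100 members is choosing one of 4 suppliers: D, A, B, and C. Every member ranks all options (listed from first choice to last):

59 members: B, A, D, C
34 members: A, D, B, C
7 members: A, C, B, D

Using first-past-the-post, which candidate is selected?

B

First-place votes: D 0, A 41, B 59, C 0.
B has the most first-place votes.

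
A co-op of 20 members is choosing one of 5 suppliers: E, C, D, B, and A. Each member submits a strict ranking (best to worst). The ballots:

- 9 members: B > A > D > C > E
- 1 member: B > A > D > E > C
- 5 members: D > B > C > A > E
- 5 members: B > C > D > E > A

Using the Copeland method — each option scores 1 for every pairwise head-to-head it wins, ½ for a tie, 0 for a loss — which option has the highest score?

B

E: loses to C, D, B, and A → score 0.
C: beats E; ties A; loses to D and B → score 1.5.
D: beats E and C; ties A; loses to B → score 2.5.
B: beats E, C, D, and A → score 4.
A: beats E; ties C and D; loses to B → score 2.
B has the best pairwise record.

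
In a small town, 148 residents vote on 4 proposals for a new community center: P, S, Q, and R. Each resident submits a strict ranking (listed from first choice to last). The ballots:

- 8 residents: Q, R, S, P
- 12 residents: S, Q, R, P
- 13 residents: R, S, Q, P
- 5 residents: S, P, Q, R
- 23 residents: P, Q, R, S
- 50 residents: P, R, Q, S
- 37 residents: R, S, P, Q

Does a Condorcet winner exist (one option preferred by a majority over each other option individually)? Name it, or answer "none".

none

Checking pairwise contests:
S beats P 75–73.
Q beats S 81–67.
P beats Q 115–33.
P beats R 78–70.
Every option loses at least one head-to-head, so there is no Condorcet winner.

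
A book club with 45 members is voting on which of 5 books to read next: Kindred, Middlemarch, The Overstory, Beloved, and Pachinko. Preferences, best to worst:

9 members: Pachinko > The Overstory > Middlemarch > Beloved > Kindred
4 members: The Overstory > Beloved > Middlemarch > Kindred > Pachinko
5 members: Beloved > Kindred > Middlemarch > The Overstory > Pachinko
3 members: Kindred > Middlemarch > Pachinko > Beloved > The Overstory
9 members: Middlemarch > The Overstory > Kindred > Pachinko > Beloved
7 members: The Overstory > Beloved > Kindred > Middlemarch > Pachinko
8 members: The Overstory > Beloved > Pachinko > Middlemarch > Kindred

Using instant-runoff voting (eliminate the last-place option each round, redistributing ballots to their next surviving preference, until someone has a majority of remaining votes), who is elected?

The Overstory

Round 1: Kindred 3, Middlemarch 9, The Overstory 19, Beloved 5, Pachinko 9. Eliminate Kindred.
Round 2: Middlemarch 12, The Overstory 19, Beloved 5, Pachinko 9. Eliminate Beloved.
Round 3: Middlemarch 17, The Overstory 19, Pachinko 9. Eliminate Pachinko.
Round 4: Middlemarch 17, The Overstory 28. The Overstory has a majority.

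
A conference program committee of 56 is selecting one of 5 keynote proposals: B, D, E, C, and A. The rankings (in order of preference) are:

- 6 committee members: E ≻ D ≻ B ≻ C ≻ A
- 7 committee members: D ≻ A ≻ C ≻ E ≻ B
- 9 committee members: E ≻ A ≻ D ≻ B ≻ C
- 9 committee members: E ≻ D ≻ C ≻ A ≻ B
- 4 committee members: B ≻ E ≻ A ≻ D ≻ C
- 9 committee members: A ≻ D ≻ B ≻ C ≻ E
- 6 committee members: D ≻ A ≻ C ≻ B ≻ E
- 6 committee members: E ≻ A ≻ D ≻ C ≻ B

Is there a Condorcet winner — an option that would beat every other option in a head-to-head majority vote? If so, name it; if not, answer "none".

E vs B: 37–19 for E.
E vs D: 34–22 for E.
E vs C: 34–22 for E.
E vs A: 34–22 for E.
E beats every other option head-to-head.

E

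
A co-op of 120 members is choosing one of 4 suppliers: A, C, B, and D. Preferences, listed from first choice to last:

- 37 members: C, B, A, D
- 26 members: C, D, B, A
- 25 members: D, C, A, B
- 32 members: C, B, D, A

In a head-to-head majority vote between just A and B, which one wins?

B

Voters preferring A to B: 25; preferring B to A: 95.
B wins the head-to-head.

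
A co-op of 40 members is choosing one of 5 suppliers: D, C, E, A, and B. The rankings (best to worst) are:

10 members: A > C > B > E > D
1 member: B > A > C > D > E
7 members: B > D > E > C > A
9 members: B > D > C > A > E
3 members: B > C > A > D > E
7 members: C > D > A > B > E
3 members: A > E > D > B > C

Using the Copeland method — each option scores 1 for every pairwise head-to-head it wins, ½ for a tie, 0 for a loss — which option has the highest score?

D: beats E and A; loses to C and B → score 2.
C: beats D, E, and A; loses to B → score 3.
E: loses to D, C, A, and B → score 0.
A: beats E; ties B; loses to D and C → score 1.5.
B: beats D, C, and E; ties A → score 3.5.
B has the best pairwise record.

B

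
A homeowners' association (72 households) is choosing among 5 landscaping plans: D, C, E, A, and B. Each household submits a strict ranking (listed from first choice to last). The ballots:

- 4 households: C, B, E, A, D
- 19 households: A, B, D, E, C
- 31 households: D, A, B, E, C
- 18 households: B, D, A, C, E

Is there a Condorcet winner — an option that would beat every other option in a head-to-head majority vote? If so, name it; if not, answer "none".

none

Checking pairwise contests:
B beats D 41–31.
D beats C 68–4.
D beats E 68–4.
D beats A 49–23.
A beats B 50–22.
Every option loses at least one head-to-head, so there is no Condorcet winner.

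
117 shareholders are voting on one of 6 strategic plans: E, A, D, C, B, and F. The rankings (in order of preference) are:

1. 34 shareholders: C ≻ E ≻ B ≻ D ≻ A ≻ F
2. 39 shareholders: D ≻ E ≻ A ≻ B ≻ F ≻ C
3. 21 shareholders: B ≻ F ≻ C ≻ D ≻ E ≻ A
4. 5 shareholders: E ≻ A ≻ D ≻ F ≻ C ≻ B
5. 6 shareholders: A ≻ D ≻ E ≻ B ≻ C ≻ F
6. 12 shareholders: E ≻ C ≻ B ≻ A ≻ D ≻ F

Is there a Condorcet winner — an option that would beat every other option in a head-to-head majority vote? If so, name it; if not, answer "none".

none

Checking pairwise contests:
D beats E 66–51.
E beats A 111–6.
C beats D 67–50.
E beats C 62–55.
E beats B 96–21.
E beats F 96–21.
Every option loses at least one head-to-head, so there is no Condorcet winner.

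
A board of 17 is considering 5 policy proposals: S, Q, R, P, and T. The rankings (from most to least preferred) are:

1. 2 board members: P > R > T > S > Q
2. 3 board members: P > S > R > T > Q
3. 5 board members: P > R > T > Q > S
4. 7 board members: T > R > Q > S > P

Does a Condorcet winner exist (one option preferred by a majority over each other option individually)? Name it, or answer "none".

P

P vs S: 10–7 for P.
P vs Q: 10–7 for P.
P vs R: 10–7 for P.
P vs T: 10–7 for P.
P beats every other option head-to-head.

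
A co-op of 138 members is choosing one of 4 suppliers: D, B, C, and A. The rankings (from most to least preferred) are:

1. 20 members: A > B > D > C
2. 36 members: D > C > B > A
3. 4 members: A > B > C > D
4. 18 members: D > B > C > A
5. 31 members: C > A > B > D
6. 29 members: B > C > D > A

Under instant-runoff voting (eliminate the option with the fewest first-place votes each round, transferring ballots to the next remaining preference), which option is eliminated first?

Round 1: D 54, B 29, C 31, A 24. Eliminate A.

A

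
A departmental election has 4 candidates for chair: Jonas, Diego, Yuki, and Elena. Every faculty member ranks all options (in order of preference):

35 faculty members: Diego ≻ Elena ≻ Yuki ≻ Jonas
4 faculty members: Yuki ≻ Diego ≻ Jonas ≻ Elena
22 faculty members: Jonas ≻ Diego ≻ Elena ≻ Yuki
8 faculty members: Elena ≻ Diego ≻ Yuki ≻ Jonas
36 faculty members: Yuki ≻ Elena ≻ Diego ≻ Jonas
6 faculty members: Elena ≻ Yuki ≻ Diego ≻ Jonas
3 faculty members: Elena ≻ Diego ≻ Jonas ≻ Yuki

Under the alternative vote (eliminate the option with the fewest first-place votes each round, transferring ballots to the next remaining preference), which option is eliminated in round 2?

Jonas

Round 1: Jonas 22, Diego 35, Yuki 40, Elena 17. Eliminate Elena.
Round 2: Jonas 22, Diego 46, Yuki 46. Eliminate Jonas.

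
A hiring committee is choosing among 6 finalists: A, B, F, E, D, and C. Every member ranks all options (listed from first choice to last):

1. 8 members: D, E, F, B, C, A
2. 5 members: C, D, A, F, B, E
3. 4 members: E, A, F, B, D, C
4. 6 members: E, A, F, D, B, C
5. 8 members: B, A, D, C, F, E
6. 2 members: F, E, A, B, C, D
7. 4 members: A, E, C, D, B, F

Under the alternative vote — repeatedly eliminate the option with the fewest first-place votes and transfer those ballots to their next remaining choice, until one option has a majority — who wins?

Round 1: A 4, B 8, F 2, E 10, D 8, C 5. Eliminate F.
Round 2: A 4, B 8, E 12, D 8, C 5. Eliminate A.
Round 3: B 8, E 16, D 8, C 5. Eliminate C.
Round 4: B 8, E 16, D 13. Eliminate B.
Round 5: E 16, D 21. D has a majority.

D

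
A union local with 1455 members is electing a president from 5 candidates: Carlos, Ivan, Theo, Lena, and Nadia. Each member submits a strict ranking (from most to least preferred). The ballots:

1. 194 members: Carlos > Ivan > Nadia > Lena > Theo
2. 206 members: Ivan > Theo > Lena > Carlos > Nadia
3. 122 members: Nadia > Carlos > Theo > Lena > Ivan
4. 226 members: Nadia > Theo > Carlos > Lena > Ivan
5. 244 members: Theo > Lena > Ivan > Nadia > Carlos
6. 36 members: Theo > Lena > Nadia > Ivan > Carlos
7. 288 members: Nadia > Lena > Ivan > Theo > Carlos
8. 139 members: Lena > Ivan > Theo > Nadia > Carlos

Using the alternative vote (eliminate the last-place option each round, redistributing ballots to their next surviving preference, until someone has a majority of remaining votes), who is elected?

Ivan

Round 1: Carlos 194, Ivan 206, Theo 280, Lena 139, Nadia 636. Eliminate Lena.
Round 2: Carlos 194, Ivan 345, Theo 280, Nadia 636. Eliminate Carlos.
Round 3: Ivan 539, Theo 280, Nadia 636. Eliminate Theo.
Round 4: Ivan 783, Nadia 672. Ivan has a majority.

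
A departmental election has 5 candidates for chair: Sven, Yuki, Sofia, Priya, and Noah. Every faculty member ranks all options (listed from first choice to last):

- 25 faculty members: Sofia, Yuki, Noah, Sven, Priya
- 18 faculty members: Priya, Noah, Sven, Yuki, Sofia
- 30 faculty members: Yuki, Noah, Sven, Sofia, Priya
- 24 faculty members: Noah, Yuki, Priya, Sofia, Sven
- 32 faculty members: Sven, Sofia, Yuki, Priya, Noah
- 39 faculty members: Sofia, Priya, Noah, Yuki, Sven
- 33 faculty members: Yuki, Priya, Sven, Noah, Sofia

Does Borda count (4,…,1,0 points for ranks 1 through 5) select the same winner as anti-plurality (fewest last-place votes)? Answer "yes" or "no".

Borda — scores: Sven 315, Yuki 520, Sofia 406, Priya 368, Noah 401. Winner: Yuki.
Anti-plurality — last-place votes: Sven 63, Yuki 0, Sofia 51, Priya 55, Noah 32. Winner: Yuki.
The two methods agree.

yes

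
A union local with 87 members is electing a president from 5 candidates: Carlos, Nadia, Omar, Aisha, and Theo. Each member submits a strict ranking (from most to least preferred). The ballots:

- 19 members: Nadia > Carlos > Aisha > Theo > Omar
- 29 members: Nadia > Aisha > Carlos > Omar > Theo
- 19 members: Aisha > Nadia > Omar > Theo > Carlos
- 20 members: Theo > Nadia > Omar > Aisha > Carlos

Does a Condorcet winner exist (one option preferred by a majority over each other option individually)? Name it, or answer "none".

Nadia

Nadia vs Carlos: 87–0 for Nadia.
Nadia vs Omar: 87–0 for Nadia.
Nadia vs Aisha: 68–19 for Nadia.
Nadia vs Theo: 67–20 for Nadia.
Nadia beats every other option head-to-head.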